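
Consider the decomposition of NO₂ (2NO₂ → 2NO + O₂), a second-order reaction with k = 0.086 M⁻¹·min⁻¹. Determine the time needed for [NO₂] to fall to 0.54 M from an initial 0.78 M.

6.626 min

Step 1: For second-order: t = (1/[NO₂] - 1/[NO₂]₀)/k
Step 2: t = (1/0.54 - 1/0.78)/0.086
Step 3: t = (1.852 - 1.282)/0.086
Step 4: t = 0.5698/0.086 = 6.626 min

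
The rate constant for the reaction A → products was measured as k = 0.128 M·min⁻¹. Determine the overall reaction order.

zeroth order (0)

Step 1: The units of k for an nth-order reaction are (concentration)^(1-n)·(time)⁻¹.
Step 2: Here k has units M·min⁻¹, so the concentration exponent is 1.
Step 3: 1 - n = 1 ⇒ n = 0. The reaction is zeroth order.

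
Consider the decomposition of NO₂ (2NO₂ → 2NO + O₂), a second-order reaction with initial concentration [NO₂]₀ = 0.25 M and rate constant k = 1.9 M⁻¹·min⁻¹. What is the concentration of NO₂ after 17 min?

0.02755 M

Step 1: For a second-order reaction: 1/[NO₂] = 1/[NO₂]₀ + kt
Step 2: 1/[NO₂] = 1/0.25 + 1.9 × 17
Step 3: 1/[NO₂] = 4 + 32.3 = 36.3
Step 4: [NO₂] = 1/36.3 = 0.02755 M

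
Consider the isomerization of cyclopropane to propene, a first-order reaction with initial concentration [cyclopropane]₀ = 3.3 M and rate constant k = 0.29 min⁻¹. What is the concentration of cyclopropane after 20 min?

0.009991 M

Step 1: For a first-order reaction: [cyclopropane] = [cyclopropane]₀ × e^(-kt)
Step 2: [cyclopropane] = 3.3 × e^(-0.29 × 20)
Step 3: [cyclopropane] = 3.3 × e^(-5.8)
Step 4: [cyclopropane] = 3.3 × 0.00302755 = 0.009991 M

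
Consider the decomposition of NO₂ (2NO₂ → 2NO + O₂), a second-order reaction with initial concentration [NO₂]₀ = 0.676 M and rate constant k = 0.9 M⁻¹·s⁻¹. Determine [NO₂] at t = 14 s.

0.07103 M

Step 1: For a second-order reaction: 1/[NO₂] = 1/[NO₂]₀ + kt
Step 2: 1/[NO₂] = 1/0.676 + 0.9 × 14
Step 3: 1/[NO₂] = 1.479 + 12.6 = 14.08
Step 4: [NO₂] = 1/14.08 = 0.07103 M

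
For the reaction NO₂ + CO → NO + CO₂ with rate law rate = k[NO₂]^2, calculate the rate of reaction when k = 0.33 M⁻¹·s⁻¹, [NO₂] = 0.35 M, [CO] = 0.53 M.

0.04042 M/s

Step 1: The rate law is rate = k[NO₂]^2
Step 2: Note that the rate does not depend on [CO] (zero order in CO).
Step 3: rate = 0.33 × (0.35)^2 = 0.040425 M/s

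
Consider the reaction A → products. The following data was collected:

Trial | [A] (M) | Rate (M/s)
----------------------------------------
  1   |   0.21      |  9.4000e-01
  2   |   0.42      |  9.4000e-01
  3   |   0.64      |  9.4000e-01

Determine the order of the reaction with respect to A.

zeroth order (0)

Step 1: Compare trials - when concentration changes, rate stays constant.
Step 2: rate₂/rate₁ = 9.4000e-01/9.4000e-01 = 1
Step 3: [A]₂/[A]₁ = 0.42/0.21 = 2
Step 4: Since rate ratio ≈ (conc ratio)^0, the reaction is zeroth order.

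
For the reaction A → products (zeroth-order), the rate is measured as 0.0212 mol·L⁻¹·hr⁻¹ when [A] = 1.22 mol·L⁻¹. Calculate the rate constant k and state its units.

0.0212 mol·L⁻¹·hr⁻¹

Step 1: For a zeroth-order reaction, rate = k (independent of concentration).
Step 2: k = rate = 0.0212 mol·L⁻¹·hr⁻¹.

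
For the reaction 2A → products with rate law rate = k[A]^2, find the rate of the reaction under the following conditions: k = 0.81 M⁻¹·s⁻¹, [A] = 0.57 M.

0.2632 M/s

Step 1: Identify the rate law: rate = k[A]^2
Step 2: Substitute values: rate = 0.81 × (0.57)^2
Step 3: Calculate: rate = 0.81 × 0.3249 = 0.263169 M/s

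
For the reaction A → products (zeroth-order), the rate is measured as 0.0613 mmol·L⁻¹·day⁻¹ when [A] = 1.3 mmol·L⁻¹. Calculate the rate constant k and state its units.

0.0613 mmol·L⁻¹·day⁻¹

Step 1: For a zeroth-order reaction, rate = k (independent of concentration).
Step 2: k = rate = 0.0613 mmol·L⁻¹·day⁻¹.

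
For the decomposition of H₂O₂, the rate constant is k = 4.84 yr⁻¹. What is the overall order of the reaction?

first order (1)

Step 1: The units of k for an nth-order reaction are (concentration)^(1-n)·(time)⁻¹.
Step 2: Here k has units yr⁻¹, so the concentration exponent is 0.
Step 3: 1 - n = 0 ⇒ n = 1. The reaction is first order.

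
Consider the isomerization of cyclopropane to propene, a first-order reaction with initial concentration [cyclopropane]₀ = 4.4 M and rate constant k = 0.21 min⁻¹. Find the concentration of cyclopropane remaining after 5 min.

1.54 M

Step 1: For a first-order reaction: [cyclopropane] = [cyclopropane]₀ × e^(-kt)
Step 2: [cyclopropane] = 4.4 × e^(-0.21 × 5)
Step 3: [cyclopropane] = 4.4 × e^(-1.05)
Step 4: [cyclopropane] = 4.4 × 0.349938 = 1.54 M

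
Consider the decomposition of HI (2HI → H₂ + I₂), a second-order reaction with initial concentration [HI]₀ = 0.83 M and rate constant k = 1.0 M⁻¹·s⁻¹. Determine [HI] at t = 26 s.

0.03676 M

Step 1: For a second-order reaction: 1/[HI] = 1/[HI]₀ + kt
Step 2: 1/[HI] = 1/0.83 + 1.0 × 26
Step 3: 1/[HI] = 1.205 + 26 = 27.2
Step 4: [HI] = 1/27.2 = 0.03676 M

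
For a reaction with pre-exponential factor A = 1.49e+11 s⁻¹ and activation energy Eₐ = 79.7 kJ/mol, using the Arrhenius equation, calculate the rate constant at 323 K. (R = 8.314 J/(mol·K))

1.92e-02 s⁻¹

Step 1: Use the Arrhenius equation: k = A × exp(-Eₐ/RT)
Step 2: Convert Eₐ to J/mol: 79.7 kJ/mol = 79700 J/mol
Step 3: Calculate the exponent: -Eₐ/(RT) = -79700/(8.314 × 323) = -29.67876
Step 4: k = 1.49e+11 × exp(-29.67876)
Step 5: k = 1.49e+11 × 1.29026e-13 = 1.9225e-02 s⁻¹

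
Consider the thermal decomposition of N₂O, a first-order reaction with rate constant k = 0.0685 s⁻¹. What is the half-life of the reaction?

10.12 s

Step 1: For a first-order reaction, t₁/₂ = ln(2)/k
Step 2: t₁/₂ = ln(2)/0.0685
Step 3: t₁/₂ = 0.6931/0.0685 = 10.12 s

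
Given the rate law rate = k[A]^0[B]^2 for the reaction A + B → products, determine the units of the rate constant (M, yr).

M⁻¹·yr⁻¹

Step 1: Overall order = 0 + 2 = 2.
Step 2: rate has units M·yr⁻¹; [A]^0[B]^2 has units M^2.
Step 3: k = rate/([A]^0[B]^2), so units of k = M^(1-2)·yr⁻¹ = M⁻¹·yr⁻¹.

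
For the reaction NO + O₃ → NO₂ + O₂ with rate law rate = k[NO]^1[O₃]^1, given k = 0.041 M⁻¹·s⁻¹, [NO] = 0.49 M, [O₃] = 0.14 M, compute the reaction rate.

0.002813 M/s

Step 1: The rate law is rate = k[NO]^1[O₃]^1
Step 2: Substitute: rate = 0.041 × (0.49)^1 × (0.14)^1
Step 3: rate = 0.041 × 0.49 × 0.14 = 0.0028126 M/s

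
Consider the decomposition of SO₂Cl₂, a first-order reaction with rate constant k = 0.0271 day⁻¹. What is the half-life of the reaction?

25.58 day

Step 1: For a first-order reaction, t₁/₂ = ln(2)/k
Step 2: t₁/₂ = ln(2)/0.0271
Step 3: t₁/₂ = 0.6931/0.0271 = 25.58 day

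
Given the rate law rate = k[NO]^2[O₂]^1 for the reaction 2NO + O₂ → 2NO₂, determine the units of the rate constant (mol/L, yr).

(mol/L)⁻²·yr⁻¹

Step 1: Overall order = 2 + 1 = 3.
Step 2: rate has units mol/L·yr⁻¹; [NO]^2[O₂]^1 has units (mol/L)^3.
Step 3: k = rate/([NO]^2[O₂]^1), so units of k = (mol/L)^(1-3)·yr⁻¹ = (mol/L)⁻²·yr⁻¹.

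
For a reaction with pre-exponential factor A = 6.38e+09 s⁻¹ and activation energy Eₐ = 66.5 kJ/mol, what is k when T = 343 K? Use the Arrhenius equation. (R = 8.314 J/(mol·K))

4.76e-01 s⁻¹

Step 1: Use the Arrhenius equation: k = A × exp(-Eₐ/RT)
Step 2: Convert Eₐ to J/mol: 66.5 kJ/mol = 66500 J/mol
Step 3: Calculate the exponent: -Eₐ/(RT) = -66500/(8.314 × 343) = -23.31941
Step 4: k = 6.38e+09 × exp(-23.31941)
Step 5: k = 6.38e+09 × 7.45605e-11 = 4.7570e-01 s⁻¹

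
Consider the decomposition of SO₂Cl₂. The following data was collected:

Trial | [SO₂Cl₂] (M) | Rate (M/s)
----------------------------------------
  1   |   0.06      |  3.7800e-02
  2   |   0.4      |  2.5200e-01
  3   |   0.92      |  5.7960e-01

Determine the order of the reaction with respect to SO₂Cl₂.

first order (1)

Step 1: Compare trials to find order n where rate₂/rate₁ = ([SO₂Cl₂]₂/[SO₂Cl₂]₁)^n
Step 2: rate₂/rate₁ = 2.5200e-01/3.7800e-02 = 6.667
Step 3: [SO₂Cl₂]₂/[SO₂Cl₂]₁ = 0.4/0.06 = 6.667
Step 4: n = ln(6.667)/ln(6.667) = 1.00 ≈ 1
Step 5: The reaction is first order in SO₂Cl₂.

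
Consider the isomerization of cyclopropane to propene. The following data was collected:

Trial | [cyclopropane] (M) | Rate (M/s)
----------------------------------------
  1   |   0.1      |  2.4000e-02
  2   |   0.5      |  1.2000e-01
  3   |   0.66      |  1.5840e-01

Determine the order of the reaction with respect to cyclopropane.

first order (1)

Step 1: Compare trials to find order n where rate₂/rate₁ = ([cyclopropane]₂/[cyclopropane]₁)^n
Step 2: rate₂/rate₁ = 1.2000e-01/2.4000e-02 = 5
Step 3: [cyclopropane]₂/[cyclopropane]₁ = 0.5/0.1 = 5
Step 4: n = ln(5)/ln(5) = 1.00 ≈ 1
Step 5: The reaction is first order in cyclopropane.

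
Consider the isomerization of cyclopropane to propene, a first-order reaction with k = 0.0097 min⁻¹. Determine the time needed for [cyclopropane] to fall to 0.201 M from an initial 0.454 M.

84 min

Step 1: For first-order: t = ln([cyclopropane]₀/[cyclopropane])/k
Step 2: t = ln(0.454/0.201)/0.0097
Step 3: t = ln(2.259)/0.0097
Step 4: t = 0.8148/0.0097 = 84 min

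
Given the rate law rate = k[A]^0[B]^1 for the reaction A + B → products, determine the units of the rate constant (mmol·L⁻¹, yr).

yr⁻¹

Step 1: Overall order = 0 + 1 = 1.
Step 2: rate has units mmol·L⁻¹·yr⁻¹; [A]^0[B]^1 has units (mmol·L⁻¹)^1.
Step 3: k = rate/([A]^0[B]^1), so units of k = (mmol·L⁻¹)^(1-1)·yr⁻¹ = yr⁻¹.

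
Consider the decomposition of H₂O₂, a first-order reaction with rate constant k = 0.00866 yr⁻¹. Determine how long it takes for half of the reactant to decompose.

80.04 yr

Step 1: For a first-order reaction, t₁/₂ = ln(2)/k
Step 2: t₁/₂ = ln(2)/0.00866
Step 3: t₁/₂ = 0.6931/0.00866 = 80.04 yr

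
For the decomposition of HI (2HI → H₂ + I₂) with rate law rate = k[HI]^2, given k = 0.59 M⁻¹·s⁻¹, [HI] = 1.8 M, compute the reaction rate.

1.912 M/s

Step 1: Identify the rate law: rate = k[HI]^2
Step 2: Substitute values: rate = 0.59 × (1.8)^2
Step 3: Calculate: rate = 0.59 × 3.24 = 1.9116 M/s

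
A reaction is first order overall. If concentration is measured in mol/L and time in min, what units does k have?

min⁻¹

Step 1: For overall order n, rate = k × (concentration)^n.
Step 2: Rate has units mol/L·min⁻¹; concentration term has units (mol/L)^1.
Step 3: k = rate / (concentration)^n, so units of k = (mol/L)^(1-1)·min⁻¹ = min⁻¹.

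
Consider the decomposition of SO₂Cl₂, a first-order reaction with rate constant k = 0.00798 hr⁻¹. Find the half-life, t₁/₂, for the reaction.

86.86 hr

Step 1: For a first-order reaction, t₁/₂ = ln(2)/k
Step 2: t₁/₂ = ln(2)/0.00798
Step 3: t₁/₂ = 0.6931/0.00798 = 86.86 hr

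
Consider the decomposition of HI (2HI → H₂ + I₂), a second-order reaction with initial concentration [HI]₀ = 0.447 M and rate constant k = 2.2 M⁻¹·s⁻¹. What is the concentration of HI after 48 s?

0.009273 M

Step 1: For a second-order reaction: 1/[HI] = 1/[HI]₀ + kt
Step 2: 1/[HI] = 1/0.447 + 2.2 × 48
Step 3: 1/[HI] = 2.237 + 105.6 = 107.8
Step 4: [HI] = 1/107.8 = 0.009273 M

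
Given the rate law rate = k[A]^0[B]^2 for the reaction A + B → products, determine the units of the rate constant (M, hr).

M⁻¹·hr⁻¹

Step 1: Overall order = 0 + 2 = 2.
Step 2: rate has units M·hr⁻¹; [A]^0[B]^2 has units M^2.
Step 3: k = rate/([A]^0[B]^2), so units of k = M^(1-2)·hr⁻¹ = M⁻¹·hr⁻¹.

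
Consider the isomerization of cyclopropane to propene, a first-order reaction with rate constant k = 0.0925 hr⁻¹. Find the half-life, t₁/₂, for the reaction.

7.493 hr

Step 1: For a first-order reaction, t₁/₂ = ln(2)/k
Step 2: t₁/₂ = ln(2)/0.0925
Step 3: t₁/₂ = 0.6931/0.0925 = 7.493 hr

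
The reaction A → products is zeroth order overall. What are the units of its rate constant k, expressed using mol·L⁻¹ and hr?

mol·L⁻¹·hr⁻¹

Step 1: For overall order n, rate = k × (concentration)^n.
Step 2: Rate has units mol·L⁻¹·hr⁻¹; concentration term has units (mol·L⁻¹)^0.
Step 3: k = rate / (concentration)^n, so units of k = (mol·L⁻¹)^(1-0)·hr⁻¹ = mol·L⁻¹·hr⁻¹.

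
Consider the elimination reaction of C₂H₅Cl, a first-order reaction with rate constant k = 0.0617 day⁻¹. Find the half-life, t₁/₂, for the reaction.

11.23 day

Step 1: For a first-order reaction, t₁/₂ = ln(2)/k
Step 2: t₁/₂ = ln(2)/0.0617
Step 3: t₁/₂ = 0.6931/0.0617 = 11.23 day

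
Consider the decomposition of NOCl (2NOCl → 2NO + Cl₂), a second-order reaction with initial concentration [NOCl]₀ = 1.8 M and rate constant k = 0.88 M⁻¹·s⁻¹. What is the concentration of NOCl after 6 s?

0.1714 M

Step 1: For a second-order reaction: 1/[NOCl] = 1/[NOCl]₀ + kt
Step 2: 1/[NOCl] = 1/1.8 + 0.88 × 6
Step 3: 1/[NOCl] = 0.5556 + 5.28 = 5.836
Step 4: [NOCl] = 1/5.836 = 0.1714 M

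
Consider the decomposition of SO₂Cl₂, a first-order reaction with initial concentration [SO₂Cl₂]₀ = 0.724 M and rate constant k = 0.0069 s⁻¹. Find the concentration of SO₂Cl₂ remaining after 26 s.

0.6051 M

Step 1: For a first-order reaction: [SO₂Cl₂] = [SO₂Cl₂]₀ × e^(-kt)
Step 2: [SO₂Cl₂] = 0.724 × e^(-0.0069 × 26)
Step 3: [SO₂Cl₂] = 0.724 × e^(-0.1794)
Step 4: [SO₂Cl₂] = 0.724 × 0.835772 = 0.6051 M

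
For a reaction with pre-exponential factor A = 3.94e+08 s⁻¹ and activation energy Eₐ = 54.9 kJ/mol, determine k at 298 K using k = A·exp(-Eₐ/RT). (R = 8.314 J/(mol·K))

9.38e-02 s⁻¹

Step 1: Use the Arrhenius equation: k = A × exp(-Eₐ/RT)
Step 2: Convert Eₐ to J/mol: 54.9 kJ/mol = 54900 J/mol
Step 3: Calculate the exponent: -Eₐ/(RT) = -54900/(8.314 × 298) = -22.15879
Step 4: k = 3.94e+08 × exp(-22.15879)
Step 5: k = 3.94e+08 × 2.37991e-10 = 9.3768e-02 s⁻¹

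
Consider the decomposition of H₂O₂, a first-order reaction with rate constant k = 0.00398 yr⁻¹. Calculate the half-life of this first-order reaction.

174.2 yr

Step 1: For a first-order reaction, t₁/₂ = ln(2)/k
Step 2: t₁/₂ = ln(2)/0.00398
Step 3: t₁/₂ = 0.6931/0.00398 = 174.2 yr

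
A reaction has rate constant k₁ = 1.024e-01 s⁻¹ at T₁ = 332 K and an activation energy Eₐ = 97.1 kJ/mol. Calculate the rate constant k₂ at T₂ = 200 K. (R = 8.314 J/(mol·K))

8.454e-12 s⁻¹

Step 1: Use the two-temperature Arrhenius form: ln(k₂/k₁) = -Eₐ/R × (1/T₂ - 1/T₁)
Step 2: Convert Eₐ to J/mol: 97.1 kJ/mol = 97100 J/mol
Step 3: 1/T₂ - 1/T₁ = 1/200 - 1/332 = 1.987952e-03 K⁻¹
Step 4: ln(k₂/k₁) = -97100/8.314 × 1.987952e-03 = -23.21748
Step 5: k₂ = k₁ × exp(-23.21748) = 1.024e-01 × 8.25613e-11 = 8.454e-12 s⁻¹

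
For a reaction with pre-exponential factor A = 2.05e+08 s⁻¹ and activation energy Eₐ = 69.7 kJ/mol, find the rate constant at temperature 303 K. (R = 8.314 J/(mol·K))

1.98e-04 s⁻¹

Step 1: Use the Arrhenius equation: k = A × exp(-Eₐ/RT)
Step 2: Convert Eₐ to J/mol: 69.7 kJ/mol = 69700 J/mol
Step 3: Calculate the exponent: -Eₐ/(RT) = -69700/(8.314 × 303) = -27.66815
Step 4: k = 2.05e+08 × exp(-27.66815)
Step 5: k = 2.05e+08 × 9.63552e-13 = 1.9753e-04 s⁻¹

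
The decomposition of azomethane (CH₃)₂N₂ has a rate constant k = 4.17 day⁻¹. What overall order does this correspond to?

first order (1)

Step 1: The units of k for an nth-order reaction are (concentration)^(1-n)·(time)⁻¹.
Step 2: Here k has units day⁻¹, so the concentration exponent is 0.
Step 3: 1 - n = 0 ⇒ n = 1. The reaction is first order.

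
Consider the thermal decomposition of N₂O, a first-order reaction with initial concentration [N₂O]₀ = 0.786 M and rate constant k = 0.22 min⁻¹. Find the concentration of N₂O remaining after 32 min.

0.0006886 M

Step 1: For a first-order reaction: [N₂O] = [N₂O]₀ × e^(-kt)
Step 2: [N₂O] = 0.786 × e^(-0.22 × 32)
Step 3: [N₂O] = 0.786 × e^(-7.04)
Step 4: [N₂O] = 0.786 × 0.000876127 = 0.0006886 M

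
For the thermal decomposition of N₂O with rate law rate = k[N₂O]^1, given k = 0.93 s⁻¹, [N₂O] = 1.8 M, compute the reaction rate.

1.674 M/s

Step 1: Identify the rate law: rate = k[N₂O]^1
Step 2: Substitute values: rate = 0.93 × (1.8)^1
Step 3: Calculate: rate = 0.93 × 1.8 = 1.674 M/s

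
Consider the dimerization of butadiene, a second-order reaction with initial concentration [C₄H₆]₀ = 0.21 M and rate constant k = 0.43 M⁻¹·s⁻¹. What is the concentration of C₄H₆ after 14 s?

0.09275 M

Step 1: For a second-order reaction: 1/[C₄H₆] = 1/[C₄H₆]₀ + kt
Step 2: 1/[C₄H₆] = 1/0.21 + 0.43 × 14
Step 3: 1/[C₄H₆] = 4.762 + 6.02 = 10.78
Step 4: [C₄H₆] = 1/10.78 = 0.09275 M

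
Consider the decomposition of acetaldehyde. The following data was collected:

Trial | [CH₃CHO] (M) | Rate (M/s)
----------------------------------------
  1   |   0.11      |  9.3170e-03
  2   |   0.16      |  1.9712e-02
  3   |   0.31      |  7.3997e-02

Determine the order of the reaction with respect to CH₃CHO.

second order (2)

Step 1: Compare trials to find order n where rate₂/rate₁ = ([CH₃CHO]₂/[CH₃CHO]₁)^n
Step 2: rate₂/rate₁ = 1.9712e-02/9.3170e-03 = 2.116
Step 3: [CH₃CHO]₂/[CH₃CHO]₁ = 0.16/0.11 = 1.455
Step 4: n = ln(2.116)/ln(1.455) = 2.00 ≈ 2
Step 5: The reaction is second order in CH₃CHO.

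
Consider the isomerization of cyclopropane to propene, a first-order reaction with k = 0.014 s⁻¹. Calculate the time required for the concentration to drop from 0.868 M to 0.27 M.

83.41 s

Step 1: For first-order: t = ln([cyclopropane]₀/[cyclopropane])/k
Step 2: t = ln(0.868/0.27)/0.014
Step 3: t = ln(3.215)/0.014
Step 4: t = 1.168/0.014 = 83.41 s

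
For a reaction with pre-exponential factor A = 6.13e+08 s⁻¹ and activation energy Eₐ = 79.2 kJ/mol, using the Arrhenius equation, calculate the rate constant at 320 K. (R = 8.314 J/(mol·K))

7.23e-05 s⁻¹

Step 1: Use the Arrhenius equation: k = A × exp(-Eₐ/RT)
Step 2: Convert Eₐ to J/mol: 79.2 kJ/mol = 79200 J/mol
Step 3: Calculate the exponent: -Eₐ/(RT) = -79200/(8.314 × 320) = -29.76906
Step 4: k = 6.13e+08 × exp(-29.76906)
Step 5: k = 6.13e+08 × 1.17886e-13 = 7.2264e-05 s⁻¹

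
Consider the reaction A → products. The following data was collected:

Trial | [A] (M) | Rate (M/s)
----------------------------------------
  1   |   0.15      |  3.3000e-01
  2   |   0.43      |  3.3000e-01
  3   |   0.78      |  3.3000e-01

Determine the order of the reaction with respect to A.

zeroth order (0)

Step 1: Compare trials - when concentration changes, rate stays constant.
Step 2: rate₂/rate₁ = 3.3000e-01/3.3000e-01 = 1
Step 3: [A]₂/[A]₁ = 0.43/0.15 = 2.867
Step 4: Since rate ratio ≈ (conc ratio)^0, the reaction is zeroth order.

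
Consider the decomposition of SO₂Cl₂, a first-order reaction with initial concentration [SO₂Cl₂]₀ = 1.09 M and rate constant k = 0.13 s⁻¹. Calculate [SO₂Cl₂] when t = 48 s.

0.002125 M

Step 1: For a first-order reaction: [SO₂Cl₂] = [SO₂Cl₂]₀ × e^(-kt)
Step 2: [SO₂Cl₂] = 1.09 × e^(-0.13 × 48)
Step 3: [SO₂Cl₂] = 1.09 × e^(-6.24)
Step 4: [SO₂Cl₂] = 1.09 × 0.00194986 = 0.002125 M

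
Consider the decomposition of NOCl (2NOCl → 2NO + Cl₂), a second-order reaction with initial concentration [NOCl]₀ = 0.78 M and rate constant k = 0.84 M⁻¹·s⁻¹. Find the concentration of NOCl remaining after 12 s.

0.08801 M

Step 1: For a second-order reaction: 1/[NOCl] = 1/[NOCl]₀ + kt
Step 2: 1/[NOCl] = 1/0.78 + 0.84 × 12
Step 3: 1/[NOCl] = 1.282 + 10.08 = 11.36
Step 4: [NOCl] = 1/11.36 = 0.08801 M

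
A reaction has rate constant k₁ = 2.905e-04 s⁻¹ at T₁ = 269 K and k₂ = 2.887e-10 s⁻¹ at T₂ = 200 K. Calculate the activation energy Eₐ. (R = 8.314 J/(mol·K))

89.6 kJ/mol

Step 1: Use the two-temperature Arrhenius form: ln(k₂/k₁) = -Eₐ/R × (1/T₂ - 1/T₁)
Step 2: ln(k₂/k₁) = ln(2.887e-10/2.905e-04) = ln(9.93804e-07) = -13.8217
Step 3: 1/T₂ - 1/T₁ = 1/200 - 1/269 = 1.282528e-03 K⁻¹
Step 4: Eₐ = -R × ln(k₂/k₁) / (1/T₂ - 1/T₁) = -8.314 × -13.8217 / 1.282528e-03
Step 5: Eₐ = 8.9599e+04 J/mol = 89.6 kJ/mol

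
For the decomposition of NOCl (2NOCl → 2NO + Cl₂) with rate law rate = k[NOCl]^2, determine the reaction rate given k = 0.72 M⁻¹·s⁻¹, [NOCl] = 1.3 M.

1.217 M/s

Step 1: Identify the rate law: rate = k[NOCl]^2
Step 2: Substitute values: rate = 0.72 × (1.3)^2
Step 3: Calculate: rate = 0.72 × 1.69 = 1.2168 M/s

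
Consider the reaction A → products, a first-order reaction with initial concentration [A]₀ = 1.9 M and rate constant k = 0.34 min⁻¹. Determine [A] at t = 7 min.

0.1758 M

Step 1: For a first-order reaction: [A] = [A]₀ × e^(-kt)
Step 2: [A] = 1.9 × e^(-0.34 × 7)
Step 3: [A] = 1.9 × e^(-2.38)
Step 4: [A] = 1.9 × 0.0925506 = 0.1758 M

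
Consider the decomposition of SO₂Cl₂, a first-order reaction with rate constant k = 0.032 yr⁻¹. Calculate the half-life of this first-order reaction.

21.66 yr

Step 1: For a first-order reaction, t₁/₂ = ln(2)/k
Step 2: t₁/₂ = ln(2)/0.032
Step 3: t₁/₂ = 0.6931/0.032 = 21.66 yr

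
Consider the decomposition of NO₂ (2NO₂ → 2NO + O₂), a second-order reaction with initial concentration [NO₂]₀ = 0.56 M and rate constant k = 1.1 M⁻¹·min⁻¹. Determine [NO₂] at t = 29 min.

0.02969 M

Step 1: For a second-order reaction: 1/[NO₂] = 1/[NO₂]₀ + kt
Step 2: 1/[NO₂] = 1/0.56 + 1.1 × 29
Step 3: 1/[NO₂] = 1.786 + 31.9 = 33.69
Step 4: [NO₂] = 1/33.69 = 0.02969 M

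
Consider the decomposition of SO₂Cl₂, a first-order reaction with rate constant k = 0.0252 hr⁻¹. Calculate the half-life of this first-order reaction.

27.51 hr

Step 1: For a first-order reaction, t₁/₂ = ln(2)/k
Step 2: t₁/₂ = ln(2)/0.0252
Step 3: t₁/₂ = 0.6931/0.0252 = 27.51 hr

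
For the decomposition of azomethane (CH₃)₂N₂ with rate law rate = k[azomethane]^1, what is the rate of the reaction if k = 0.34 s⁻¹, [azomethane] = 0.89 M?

0.3026 M/s

Step 1: Identify the rate law: rate = k[azomethane]^1
Step 2: Substitute values: rate = 0.34 × (0.89)^1
Step 3: Calculate: rate = 0.34 × 0.89 = 0.3026 M/s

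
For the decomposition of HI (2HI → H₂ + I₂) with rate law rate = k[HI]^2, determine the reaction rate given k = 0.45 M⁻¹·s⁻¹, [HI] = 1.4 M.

0.882 M/s

Step 1: Identify the rate law: rate = k[HI]^2
Step 2: Substitute values: rate = 0.45 × (1.4)^2
Step 3: Calculate: rate = 0.45 × 1.96 = 0.882 M/s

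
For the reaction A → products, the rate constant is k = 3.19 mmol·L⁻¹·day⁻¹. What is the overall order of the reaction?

zeroth order (0)

Step 1: The units of k for an nth-order reaction are (concentration)^(1-n)·(time)⁻¹.
Step 2: Here k has units mmol·L⁻¹·day⁻¹, so the concentration exponent is 1.
Step 3: 1 - n = 1 ⇒ n = 0. The reaction is zeroth order.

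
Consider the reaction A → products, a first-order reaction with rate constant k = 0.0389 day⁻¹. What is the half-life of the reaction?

17.82 day

Step 1: For a first-order reaction, t₁/₂ = ln(2)/k
Step 2: t₁/₂ = ln(2)/0.0389
Step 3: t₁/₂ = 0.6931/0.0389 = 17.82 day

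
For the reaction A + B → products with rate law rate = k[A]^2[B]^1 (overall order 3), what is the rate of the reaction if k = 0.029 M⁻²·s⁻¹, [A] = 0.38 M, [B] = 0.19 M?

0.0007956 M/s

Step 1: The rate law is rate = k[A]^2[B]^1, overall order = 2+1 = 3
Step 2: Substitute values: rate = 0.029 × (0.38)^2 × (0.19)^1
Step 3: rate = 0.029 × 0.1444 × 0.19 = 0.000795644 M/s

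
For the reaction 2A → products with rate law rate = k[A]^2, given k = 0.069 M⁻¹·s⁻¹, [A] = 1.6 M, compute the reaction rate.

0.1766 M/s

Step 1: Identify the rate law: rate = k[A]^2
Step 2: Substitute values: rate = 0.069 × (1.6)^2
Step 3: Calculate: rate = 0.069 × 2.56 = 0.17664 M/s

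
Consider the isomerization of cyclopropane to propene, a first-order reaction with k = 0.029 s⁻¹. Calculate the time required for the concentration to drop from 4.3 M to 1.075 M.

47.8 s

Step 1: For first-order: t = ln([cyclopropane]₀/[cyclopropane])/k
Step 2: t = ln(4.3/1.075)/0.029
Step 3: t = ln(4)/0.029
Step 4: t = 1.386/0.029 = 47.8 s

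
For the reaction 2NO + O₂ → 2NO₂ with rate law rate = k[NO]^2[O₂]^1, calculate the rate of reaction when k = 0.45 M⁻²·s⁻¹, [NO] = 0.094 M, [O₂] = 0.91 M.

0.003618 M/s

Step 1: The rate law is rate = k[NO]^2[O₂]^1
Step 2: Substitute: rate = 0.45 × (0.094)^2 × (0.91)^1
Step 3: rate = 0.45 × 0.008836 × 0.91 = 0.00361834 M/s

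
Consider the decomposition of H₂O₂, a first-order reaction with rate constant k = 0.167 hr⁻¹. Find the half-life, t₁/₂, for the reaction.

4.151 hr

Step 1: For a first-order reaction, t₁/₂ = ln(2)/k
Step 2: t₁/₂ = ln(2)/0.167
Step 3: t₁/₂ = 0.6931/0.167 = 4.151 hr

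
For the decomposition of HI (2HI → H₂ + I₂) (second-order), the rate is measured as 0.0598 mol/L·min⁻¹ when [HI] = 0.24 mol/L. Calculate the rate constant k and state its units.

1.038 (mol/L)⁻¹·min⁻¹

Step 1: rate = k[HI]^2, so k = rate / [HI]^2.
Step 2: k = 0.0598 / (0.24)^2 = 0.0598 / 0.0576.
Step 3: k = 1.038 (mol/L)⁻¹·min⁻¹.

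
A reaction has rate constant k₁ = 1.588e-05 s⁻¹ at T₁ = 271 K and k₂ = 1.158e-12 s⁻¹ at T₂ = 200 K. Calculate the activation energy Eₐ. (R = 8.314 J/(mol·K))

104.3 kJ/mol

Step 1: Use the two-temperature Arrhenius form: ln(k₂/k₁) = -Eₐ/R × (1/T₂ - 1/T₁)
Step 2: ln(k₂/k₁) = ln(1.158e-12/1.588e-05) = ln(7.29219e-08) = -16.4339
Step 3: 1/T₂ - 1/T₁ = 1/200 - 1/271 = 1.309963e-03 K⁻¹
Step 4: Eₐ = -R × ln(k₂/k₁) / (1/T₂ - 1/T₁) = -8.314 × -16.4339 / 1.309963e-03
Step 5: Eₐ = 1.0430e+05 J/mol = 104.3 kJ/mol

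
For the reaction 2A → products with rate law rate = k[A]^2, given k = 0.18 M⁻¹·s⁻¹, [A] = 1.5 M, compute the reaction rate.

0.405 M/s

Step 1: Identify the rate law: rate = k[A]^2
Step 2: Substitute values: rate = 0.18 × (1.5)^2
Step 3: Calculate: rate = 0.18 × 2.25 = 0.405 M/s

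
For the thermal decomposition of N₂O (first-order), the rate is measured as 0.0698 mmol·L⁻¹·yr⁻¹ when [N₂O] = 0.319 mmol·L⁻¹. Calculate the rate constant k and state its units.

0.2188 yr⁻¹

Step 1: rate = k[N₂O]^1, so k = rate / [N₂O]^1.
Step 2: k = 0.0698 / (0.319)^1 = 0.0698 / 0.319.
Step 3: k = 0.2188 yr⁻¹.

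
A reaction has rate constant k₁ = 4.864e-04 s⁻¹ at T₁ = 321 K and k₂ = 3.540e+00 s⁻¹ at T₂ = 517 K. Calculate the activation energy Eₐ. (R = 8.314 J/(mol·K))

62.6 kJ/mol

Step 1: Use the two-temperature Arrhenius form: ln(k₂/k₁) = -Eₐ/R × (1/T₂ - 1/T₁)
Step 2: ln(k₂/k₁) = ln(3.540e+00/4.864e-04) = ln(7277.96) = 8.89261
Step 3: 1/T₂ - 1/T₁ = 1/517 - 1/321 = -1.181029e-03 K⁻¹
Step 4: Eₐ = -R × ln(k₂/k₁) / (1/T₂ - 1/T₁) = -8.314 × 8.89261 / -1.181029e-03
Step 5: Eₐ = 6.2601e+04 J/mol = 62.6 kJ/mol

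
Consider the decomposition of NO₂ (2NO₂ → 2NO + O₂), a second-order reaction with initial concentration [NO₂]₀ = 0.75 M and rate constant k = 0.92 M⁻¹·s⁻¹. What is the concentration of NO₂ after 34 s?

0.03066 M

Step 1: For a second-order reaction: 1/[NO₂] = 1/[NO₂]₀ + kt
Step 2: 1/[NO₂] = 1/0.75 + 0.92 × 34
Step 3: 1/[NO₂] = 1.333 + 31.28 = 32.61
Step 4: [NO₂] = 1/32.61 = 0.03066 M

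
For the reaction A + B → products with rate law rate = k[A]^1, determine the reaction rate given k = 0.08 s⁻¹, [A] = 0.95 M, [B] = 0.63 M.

0.076 M/s

Step 1: The rate law is rate = k[A]^1
Step 2: Note that the rate does not depend on [B] (zero order in B).
Step 3: rate = 0.08 × (0.95)^1 = 0.076 M/s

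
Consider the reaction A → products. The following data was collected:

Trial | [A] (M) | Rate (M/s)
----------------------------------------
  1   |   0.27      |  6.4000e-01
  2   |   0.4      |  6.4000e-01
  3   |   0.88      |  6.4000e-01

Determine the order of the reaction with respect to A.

zeroth order (0)

Step 1: Compare trials - when concentration changes, rate stays constant.
Step 2: rate₂/rate₁ = 6.4000e-01/6.4000e-01 = 1
Step 3: [A]₂/[A]₁ = 0.4/0.27 = 1.481
Step 4: Since rate ratio ≈ (conc ratio)^0, the reaction is zeroth order.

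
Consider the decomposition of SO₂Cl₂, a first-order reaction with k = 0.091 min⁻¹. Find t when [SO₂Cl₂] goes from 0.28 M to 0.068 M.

15.55 min

Step 1: For first-order: t = ln([SO₂Cl₂]₀/[SO₂Cl₂])/k
Step 2: t = ln(0.28/0.068)/0.091
Step 3: t = ln(4.118)/0.091
Step 4: t = 1.415/0.091 = 15.55 min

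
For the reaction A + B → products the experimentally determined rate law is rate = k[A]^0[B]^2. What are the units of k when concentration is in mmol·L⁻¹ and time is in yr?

(mmol·L⁻¹)⁻¹·yr⁻¹

Step 1: Overall order = 0 + 2 = 2.
Step 2: rate has units mmol·L⁻¹·yr⁻¹; [A]^0[B]^2 has units (mmol·L⁻¹)^2.
Step 3: k = rate/([A]^0[B]^2), so units of k = (mmol·L⁻¹)^(1-2)·yr⁻¹ = (mmol·L⁻¹)⁻¹·yr⁻¹.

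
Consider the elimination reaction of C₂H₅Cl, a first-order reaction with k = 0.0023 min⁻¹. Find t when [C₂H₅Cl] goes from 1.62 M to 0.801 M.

306.2 min

Step 1: For first-order: t = ln([C₂H₅Cl]₀/[C₂H₅Cl])/k
Step 2: t = ln(1.62/0.801)/0.0023
Step 3: t = ln(2.022)/0.0023
Step 4: t = 0.7043/0.0023 = 306.2 min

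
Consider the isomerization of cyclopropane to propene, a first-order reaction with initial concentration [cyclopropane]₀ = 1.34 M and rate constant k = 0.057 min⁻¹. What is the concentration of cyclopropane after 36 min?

0.1722 M

Step 1: For a first-order reaction: [cyclopropane] = [cyclopropane]₀ × e^(-kt)
Step 2: [cyclopropane] = 1.34 × e^(-0.057 × 36)
Step 3: [cyclopropane] = 1.34 × e^(-2.052)
Step 4: [cyclopropane] = 1.34 × 0.128478 = 0.1722 M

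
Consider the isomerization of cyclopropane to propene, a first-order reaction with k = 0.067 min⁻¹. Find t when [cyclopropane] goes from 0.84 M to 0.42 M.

10.35 min

Step 1: For first-order: t = ln([cyclopropane]₀/[cyclopropane])/k
Step 2: t = ln(0.84/0.42)/0.067
Step 3: t = ln(2)/0.067
Step 4: t = 0.6931/0.067 = 10.35 min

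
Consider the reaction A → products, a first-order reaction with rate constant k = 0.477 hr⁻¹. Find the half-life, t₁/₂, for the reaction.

1.453 hr

Step 1: For a first-order reaction, t₁/₂ = ln(2)/k
Step 2: t₁/₂ = ln(2)/0.477
Step 3: t₁/₂ = 0.6931/0.477 = 1.453 hr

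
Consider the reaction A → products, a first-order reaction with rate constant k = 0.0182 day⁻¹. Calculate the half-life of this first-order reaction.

38.09 day

Step 1: For a first-order reaction, t₁/₂ = ln(2)/k
Step 2: t₁/₂ = ln(2)/0.0182
Step 3: t₁/₂ = 0.6931/0.0182 = 38.09 day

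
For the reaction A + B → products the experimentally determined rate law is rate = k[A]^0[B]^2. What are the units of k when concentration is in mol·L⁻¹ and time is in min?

(mol·L⁻¹)⁻¹·min⁻¹

Step 1: Overall order = 0 + 2 = 2.
Step 2: rate has units mol·L⁻¹·min⁻¹; [A]^0[B]^2 has units (mol·L⁻¹)^2.
Step 3: k = rate/([A]^0[B]^2), so units of k = (mol·L⁻¹)^(1-2)·min⁻¹ = (mol·L⁻¹)⁻¹·min⁻¹.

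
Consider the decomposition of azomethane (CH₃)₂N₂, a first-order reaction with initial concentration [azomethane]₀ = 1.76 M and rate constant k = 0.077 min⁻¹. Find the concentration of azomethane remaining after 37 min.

0.1019 M

Step 1: For a first-order reaction: [azomethane] = [azomethane]₀ × e^(-kt)
Step 2: [azomethane] = 1.76 × e^(-0.077 × 37)
Step 3: [azomethane] = 1.76 × e^(-2.849)
Step 4: [azomethane] = 1.76 × 0.0579022 = 0.1019 M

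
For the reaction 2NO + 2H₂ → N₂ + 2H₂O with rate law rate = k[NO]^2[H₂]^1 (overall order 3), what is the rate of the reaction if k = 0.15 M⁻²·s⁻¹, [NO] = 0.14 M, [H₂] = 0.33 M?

0.0009702 M/s

Step 1: The rate law is rate = k[NO]^2[H₂]^1, overall order = 2+1 = 3
Step 2: Substitute values: rate = 0.15 × (0.14)^2 × (0.33)^1
Step 3: rate = 0.15 × 0.0196 × 0.33 = 0.0009702 M/s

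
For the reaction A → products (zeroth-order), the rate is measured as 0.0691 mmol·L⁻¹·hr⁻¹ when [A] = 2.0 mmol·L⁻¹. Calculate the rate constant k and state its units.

0.0691 mmol·L⁻¹·hr⁻¹

Step 1: For a zeroth-order reaction, rate = k (independent of concentration).
Step 2: k = rate = 0.0691 mmol·L⁻¹·hr⁻¹.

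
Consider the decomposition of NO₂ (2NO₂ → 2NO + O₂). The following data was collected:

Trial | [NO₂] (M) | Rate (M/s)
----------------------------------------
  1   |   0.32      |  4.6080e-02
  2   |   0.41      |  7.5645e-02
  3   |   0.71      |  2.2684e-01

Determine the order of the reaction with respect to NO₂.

second order (2)

Step 1: Compare trials to find order n where rate₂/rate₁ = ([NO₂]₂/[NO₂]₁)^n
Step 2: rate₂/rate₁ = 7.5645e-02/4.6080e-02 = 1.642
Step 3: [NO₂]₂/[NO₂]₁ = 0.41/0.32 = 1.281
Step 4: n = ln(1.642)/ln(1.281) = 2.00 ≈ 2
Step 5: The reaction is second order in NO₂.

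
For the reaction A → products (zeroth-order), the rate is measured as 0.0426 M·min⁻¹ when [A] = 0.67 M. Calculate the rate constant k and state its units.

0.0426 M·min⁻¹

Step 1: For a zeroth-order reaction, rate = k (independent of concentration).
Step 2: k = rate = 0.0426 M·min⁻¹.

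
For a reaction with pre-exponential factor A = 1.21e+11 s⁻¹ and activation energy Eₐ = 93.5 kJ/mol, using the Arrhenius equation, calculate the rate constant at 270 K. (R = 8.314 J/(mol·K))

9.85e-08 s⁻¹

Step 1: Use the Arrhenius equation: k = A × exp(-Eₐ/RT)
Step 2: Convert Eₐ to J/mol: 93.5 kJ/mol = 93500 J/mol
Step 3: Calculate the exponent: -Eₐ/(RT) = -93500/(8.314 × 270) = -41.65219
Step 4: k = 1.21e+11 × exp(-41.65219)
Step 5: k = 1.21e+11 × 8.14111e-19 = 9.8507e-08 s⁻¹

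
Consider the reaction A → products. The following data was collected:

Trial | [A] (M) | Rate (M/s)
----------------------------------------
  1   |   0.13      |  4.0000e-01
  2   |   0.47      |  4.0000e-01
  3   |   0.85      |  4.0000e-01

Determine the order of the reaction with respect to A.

zeroth order (0)

Step 1: Compare trials - when concentration changes, rate stays constant.
Step 2: rate₂/rate₁ = 4.0000e-01/4.0000e-01 = 1
Step 3: [A]₂/[A]₁ = 0.47/0.13 = 3.615
Step 4: Since rate ratio ≈ (conc ratio)^0, the reaction is zeroth order.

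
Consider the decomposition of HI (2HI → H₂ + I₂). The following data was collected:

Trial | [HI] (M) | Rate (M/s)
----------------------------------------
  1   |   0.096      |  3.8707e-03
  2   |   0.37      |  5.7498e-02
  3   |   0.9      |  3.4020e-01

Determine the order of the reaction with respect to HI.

second order (2)

Step 1: Compare trials to find order n where rate₂/rate₁ = ([HI]₂/[HI]₁)^n
Step 2: rate₂/rate₁ = 5.7498e-02/3.8707e-03 = 14.85
Step 3: [HI]₂/[HI]₁ = 0.37/0.096 = 3.854
Step 4: n = ln(14.85)/ln(3.854) = 2.00 ≈ 2
Step 5: The reaction is second order in HI.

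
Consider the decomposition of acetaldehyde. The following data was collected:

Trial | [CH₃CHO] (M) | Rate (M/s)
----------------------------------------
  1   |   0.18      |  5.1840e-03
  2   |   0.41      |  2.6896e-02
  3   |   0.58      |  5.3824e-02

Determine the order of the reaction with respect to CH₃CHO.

second order (2)

Step 1: Compare trials to find order n where rate₂/rate₁ = ([CH₃CHO]₂/[CH₃CHO]₁)^n
Step 2: rate₂/rate₁ = 2.6896e-02/5.1840e-03 = 5.188
Step 3: [CH₃CHO]₂/[CH₃CHO]₁ = 0.41/0.18 = 2.278
Step 4: n = ln(5.188)/ln(2.278) = 2.00 ≈ 2
Step 5: The reaction is second order in CH₃CHO.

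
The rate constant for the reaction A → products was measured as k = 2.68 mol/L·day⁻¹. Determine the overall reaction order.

zeroth order (0)

Step 1: The units of k for an nth-order reaction are (concentration)^(1-n)·(time)⁻¹.
Step 2: Here k has units mol/L·day⁻¹, so the concentration exponent is 1.
Step 3: 1 - n = 1 ⇒ n = 0. The reaction is zeroth order.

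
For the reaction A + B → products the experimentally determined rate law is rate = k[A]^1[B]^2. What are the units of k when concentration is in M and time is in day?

M⁻²·day⁻¹

Step 1: Overall order = 1 + 2 = 3.
Step 2: rate has units M·day⁻¹; [A]^1[B]^2 has units M^3.
Step 3: k = rate/([A]^1[B]^2), so units of k = M^(1-3)·day⁻¹ = M⁻²·day⁻¹.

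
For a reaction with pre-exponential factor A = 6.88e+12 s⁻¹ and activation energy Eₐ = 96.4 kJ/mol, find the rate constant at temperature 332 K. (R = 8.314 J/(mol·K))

4.68e-03 s⁻¹

Step 1: Use the Arrhenius equation: k = A × exp(-Eₐ/RT)
Step 2: Convert Eₐ to J/mol: 96.4 kJ/mol = 96400 J/mol
Step 3: Calculate the exponent: -Eₐ/(RT) = -96400/(8.314 × 332) = -34.92440
Step 4: k = 6.88e+12 × exp(-34.92440)
Step 5: k = 6.88e+12 × 6.80026e-16 = 4.6786e-03 s⁻¹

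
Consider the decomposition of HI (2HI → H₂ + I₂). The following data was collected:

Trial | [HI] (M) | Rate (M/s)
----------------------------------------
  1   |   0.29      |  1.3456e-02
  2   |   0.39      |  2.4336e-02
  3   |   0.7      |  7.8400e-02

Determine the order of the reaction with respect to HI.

second order (2)

Step 1: Compare trials to find order n where rate₂/rate₁ = ([HI]₂/[HI]₁)^n
Step 2: rate₂/rate₁ = 2.4336e-02/1.3456e-02 = 1.809
Step 3: [HI]₂/[HI]₁ = 0.39/0.29 = 1.345
Step 4: n = ln(1.809)/ln(1.345) = 2.00 ≈ 2
Step 5: The reaction is second order in HI.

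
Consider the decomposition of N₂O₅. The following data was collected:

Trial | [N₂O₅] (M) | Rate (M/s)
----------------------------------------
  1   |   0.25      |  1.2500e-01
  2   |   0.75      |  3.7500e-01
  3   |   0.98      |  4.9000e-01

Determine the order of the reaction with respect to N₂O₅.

first order (1)

Step 1: Compare trials to find order n where rate₂/rate₁ = ([N₂O₅]₂/[N₂O₅]₁)^n
Step 2: rate₂/rate₁ = 3.7500e-01/1.2500e-01 = 3
Step 3: [N₂O₅]₂/[N₂O₅]₁ = 0.75/0.25 = 3
Step 4: n = ln(3)/ln(3) = 1.00 ≈ 1
Step 5: The reaction is first order in N₂O₅.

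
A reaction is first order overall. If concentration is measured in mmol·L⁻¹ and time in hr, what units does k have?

hr⁻¹

Step 1: For overall order n, rate = k × (concentration)^n.
Step 2: Rate has units mmol·L⁻¹·hr⁻¹; concentration term has units (mmol·L⁻¹)^1.
Step 3: k = rate / (concentration)^n, so units of k = (mmol·L⁻¹)^(1-1)·hr⁻¹ = hr⁻¹.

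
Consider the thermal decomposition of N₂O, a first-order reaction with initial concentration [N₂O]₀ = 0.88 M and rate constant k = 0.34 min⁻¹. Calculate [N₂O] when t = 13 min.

0.01059 M

Step 1: For a first-order reaction: [N₂O] = [N₂O]₀ × e^(-kt)
Step 2: [N₂O] = 0.88 × e^(-0.34 × 13)
Step 3: [N₂O] = 0.88 × e^(-4.42)
Step 4: [N₂O] = 0.88 × 0.0120342 = 0.01059 M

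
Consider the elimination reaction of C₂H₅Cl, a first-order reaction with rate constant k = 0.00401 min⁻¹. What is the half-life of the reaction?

172.9 min

Step 1: For a first-order reaction, t₁/₂ = ln(2)/k
Step 2: t₁/₂ = ln(2)/0.00401
Step 3: t₁/₂ = 0.6931/0.00401 = 172.9 min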